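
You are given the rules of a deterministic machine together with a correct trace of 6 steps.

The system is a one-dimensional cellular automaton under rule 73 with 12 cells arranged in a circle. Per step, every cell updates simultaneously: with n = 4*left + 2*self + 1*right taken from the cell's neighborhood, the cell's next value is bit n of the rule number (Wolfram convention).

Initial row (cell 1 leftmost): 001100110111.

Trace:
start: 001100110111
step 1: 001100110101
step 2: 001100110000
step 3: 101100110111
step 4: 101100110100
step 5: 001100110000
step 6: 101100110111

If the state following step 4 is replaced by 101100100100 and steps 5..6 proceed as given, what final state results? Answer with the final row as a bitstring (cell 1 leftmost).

101101111111

state after step 4 := 101100100100
step 5: 001100000000
step 6: 101101111111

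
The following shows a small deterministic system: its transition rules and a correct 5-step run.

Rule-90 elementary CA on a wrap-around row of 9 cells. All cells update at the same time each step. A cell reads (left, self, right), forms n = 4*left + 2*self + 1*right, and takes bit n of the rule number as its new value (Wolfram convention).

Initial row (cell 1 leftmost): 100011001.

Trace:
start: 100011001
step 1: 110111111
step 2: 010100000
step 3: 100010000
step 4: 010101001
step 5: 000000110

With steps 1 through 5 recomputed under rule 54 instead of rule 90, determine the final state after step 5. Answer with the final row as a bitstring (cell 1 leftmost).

(re-executing steps 1..5 under rule 54; state before step 1: 100011001)
step 1: 010100110
step 2: 111111001
step 3: 000000110
step 4: 000001001
step 5: 100011111

100011111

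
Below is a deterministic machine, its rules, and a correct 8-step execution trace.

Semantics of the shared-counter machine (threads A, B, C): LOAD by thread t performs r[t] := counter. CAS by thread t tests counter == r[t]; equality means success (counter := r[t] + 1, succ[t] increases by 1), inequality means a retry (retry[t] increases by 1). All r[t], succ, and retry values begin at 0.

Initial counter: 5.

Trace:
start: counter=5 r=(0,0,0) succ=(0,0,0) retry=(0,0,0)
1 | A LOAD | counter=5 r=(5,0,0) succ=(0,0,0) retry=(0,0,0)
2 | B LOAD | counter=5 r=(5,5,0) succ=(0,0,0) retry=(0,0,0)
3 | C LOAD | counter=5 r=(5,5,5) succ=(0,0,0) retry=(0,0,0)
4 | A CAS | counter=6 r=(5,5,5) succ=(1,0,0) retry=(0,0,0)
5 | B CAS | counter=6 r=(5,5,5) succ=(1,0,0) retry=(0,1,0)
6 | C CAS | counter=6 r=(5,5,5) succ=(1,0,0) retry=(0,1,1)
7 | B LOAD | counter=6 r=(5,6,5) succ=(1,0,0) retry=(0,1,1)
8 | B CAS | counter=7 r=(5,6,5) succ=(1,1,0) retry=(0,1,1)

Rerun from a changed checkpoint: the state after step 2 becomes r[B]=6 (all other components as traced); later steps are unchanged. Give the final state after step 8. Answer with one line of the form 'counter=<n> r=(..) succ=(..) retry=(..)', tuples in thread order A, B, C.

state after step 2 := counter=5 r=(5,6,0) succ=(0,0,0) retry=(0,0,0)
3 | C LOAD | counter=5 r=(5,6,5) succ=(0,0,0) retry=(0,0,0)
4 | A CAS | counter=6 r=(5,6,5) succ=(1,0,0) retry=(0,0,0)
5 | B CAS | counter=7 r=(5,6,5) succ=(1,1,0) retry=(0,0,0)
6 | C CAS | counter=7 r=(5,6,5) succ=(1,1,0) retry=(0,0,1)
7 | B LOAD | counter=7 r=(5,7,5) succ=(1,1,0) retry=(0,0,1)
8 | B CAS | counter=8 r=(5,7,5) succ=(1,2,0) retry=(0,0,1)

counter=8 r=(5,7,5) succ=(1,2,0) retry=(0,0,1)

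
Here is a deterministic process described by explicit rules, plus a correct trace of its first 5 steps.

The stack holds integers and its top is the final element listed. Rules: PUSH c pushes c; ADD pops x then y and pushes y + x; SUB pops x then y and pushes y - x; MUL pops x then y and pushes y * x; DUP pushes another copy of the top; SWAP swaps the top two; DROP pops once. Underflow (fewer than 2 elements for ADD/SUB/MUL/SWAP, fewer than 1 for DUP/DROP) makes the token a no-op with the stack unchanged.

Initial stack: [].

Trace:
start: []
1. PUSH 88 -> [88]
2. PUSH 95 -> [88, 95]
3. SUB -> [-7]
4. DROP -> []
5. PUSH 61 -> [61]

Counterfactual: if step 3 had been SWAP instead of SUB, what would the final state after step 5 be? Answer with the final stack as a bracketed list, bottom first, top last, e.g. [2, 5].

(re-executing from step 3 with the substitution; state before step 3: [88, 95])
3. SWAP -> [95, 88]
4. DROP -> [95]
5. PUSH 61 -> [95, 61]

[95, 61]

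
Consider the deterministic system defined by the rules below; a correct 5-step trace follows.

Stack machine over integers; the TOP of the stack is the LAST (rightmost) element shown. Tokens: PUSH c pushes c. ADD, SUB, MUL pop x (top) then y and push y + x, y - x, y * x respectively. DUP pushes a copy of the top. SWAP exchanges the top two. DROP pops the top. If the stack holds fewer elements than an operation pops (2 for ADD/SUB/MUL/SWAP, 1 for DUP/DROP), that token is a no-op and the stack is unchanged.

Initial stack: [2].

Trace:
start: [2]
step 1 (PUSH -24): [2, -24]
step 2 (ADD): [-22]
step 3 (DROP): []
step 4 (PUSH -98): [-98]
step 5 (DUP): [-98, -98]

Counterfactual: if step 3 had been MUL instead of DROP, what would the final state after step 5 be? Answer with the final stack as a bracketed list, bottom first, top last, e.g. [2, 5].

[-22, -98, -98]

(re-executing from step 3 with the substitution; state before step 3: [-22])
step 3 (MUL): [-22]
step 4 (PUSH -98): [-22, -98]
step 5 (DUP): [-22, -98, -98]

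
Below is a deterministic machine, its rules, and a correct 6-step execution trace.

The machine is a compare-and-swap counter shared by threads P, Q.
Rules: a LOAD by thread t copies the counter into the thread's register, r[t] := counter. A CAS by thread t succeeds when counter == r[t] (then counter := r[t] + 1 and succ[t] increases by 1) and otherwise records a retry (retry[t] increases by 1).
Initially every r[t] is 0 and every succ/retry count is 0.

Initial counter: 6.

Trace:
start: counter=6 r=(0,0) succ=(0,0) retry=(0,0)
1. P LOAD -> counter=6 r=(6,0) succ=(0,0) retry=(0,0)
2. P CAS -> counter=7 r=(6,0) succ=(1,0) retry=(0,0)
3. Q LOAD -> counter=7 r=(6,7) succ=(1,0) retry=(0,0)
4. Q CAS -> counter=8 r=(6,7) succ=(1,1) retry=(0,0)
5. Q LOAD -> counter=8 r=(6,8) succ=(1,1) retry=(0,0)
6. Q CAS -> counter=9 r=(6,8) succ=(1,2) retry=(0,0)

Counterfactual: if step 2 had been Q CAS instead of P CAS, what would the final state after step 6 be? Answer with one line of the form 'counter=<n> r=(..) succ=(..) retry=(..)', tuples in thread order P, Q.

counter=8 r=(6,7) succ=(0,2) retry=(0,1)

(re-executing from step 2 with the substitution; state before step 2: counter=6 r=(6,0) succ=(0,0) retry=(0,0))
2. Q CAS -> counter=6 r=(6,0) succ=(0,0) retry=(0,1)
3. Q LOAD -> counter=6 r=(6,6) succ=(0,0) retry=(0,1)
4. Q CAS -> counter=7 r=(6,6) succ=(0,1) retry=(0,1)
5. Q LOAD -> counter=7 r=(6,7) succ=(0,1) retry=(0,1)
6. Q CAS -> counter=8 r=(6,7) succ=(0,2) retry=(0,1)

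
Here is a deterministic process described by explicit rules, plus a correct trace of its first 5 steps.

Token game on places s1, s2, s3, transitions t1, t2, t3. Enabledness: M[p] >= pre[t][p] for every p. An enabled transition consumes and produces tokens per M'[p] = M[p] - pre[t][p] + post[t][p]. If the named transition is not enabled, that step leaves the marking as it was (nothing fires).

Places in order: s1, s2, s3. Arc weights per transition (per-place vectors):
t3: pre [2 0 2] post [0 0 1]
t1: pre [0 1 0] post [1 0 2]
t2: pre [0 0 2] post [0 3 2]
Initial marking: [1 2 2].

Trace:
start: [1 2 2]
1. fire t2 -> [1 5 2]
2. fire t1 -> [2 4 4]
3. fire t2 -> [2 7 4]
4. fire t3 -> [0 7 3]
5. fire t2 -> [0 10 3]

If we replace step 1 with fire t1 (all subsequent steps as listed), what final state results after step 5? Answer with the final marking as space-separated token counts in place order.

(re-executing from step 1 with the substitution; state before step 1: [1 2 2])
1. fire t1 -> [2 1 4]
2. fire t1 -> [3 0 6]
3. fire t2 -> [3 3 6]
4. fire t3 -> [1 3 5]
5. fire t2 -> [1 6 5]

1 6 5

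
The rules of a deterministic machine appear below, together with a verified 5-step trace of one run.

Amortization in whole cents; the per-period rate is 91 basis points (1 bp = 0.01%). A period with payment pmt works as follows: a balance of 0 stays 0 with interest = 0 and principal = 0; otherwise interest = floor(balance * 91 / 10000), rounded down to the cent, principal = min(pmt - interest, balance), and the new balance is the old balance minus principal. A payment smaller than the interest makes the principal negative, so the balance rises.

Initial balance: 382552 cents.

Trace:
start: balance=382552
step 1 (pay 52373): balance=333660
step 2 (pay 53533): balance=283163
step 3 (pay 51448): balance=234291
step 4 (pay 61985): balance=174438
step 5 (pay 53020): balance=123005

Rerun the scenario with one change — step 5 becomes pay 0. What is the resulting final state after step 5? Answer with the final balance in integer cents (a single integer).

176025

(re-executing from step 5 with the substitution; state before step 5: balance=174438)
step 5 (pay 0): balance=176025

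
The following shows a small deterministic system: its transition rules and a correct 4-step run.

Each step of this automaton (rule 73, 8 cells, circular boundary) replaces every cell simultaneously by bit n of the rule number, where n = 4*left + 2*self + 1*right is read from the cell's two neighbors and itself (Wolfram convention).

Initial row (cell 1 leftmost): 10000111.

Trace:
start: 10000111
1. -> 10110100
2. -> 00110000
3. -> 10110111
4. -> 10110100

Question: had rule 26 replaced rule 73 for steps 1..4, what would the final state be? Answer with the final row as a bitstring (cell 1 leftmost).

(re-executing steps 1..4 under rule 26; state before step 1: 10000111)
1. -> 01001100
2. -> 10111010
3. -> 00100000
4. -> 01010000

01010000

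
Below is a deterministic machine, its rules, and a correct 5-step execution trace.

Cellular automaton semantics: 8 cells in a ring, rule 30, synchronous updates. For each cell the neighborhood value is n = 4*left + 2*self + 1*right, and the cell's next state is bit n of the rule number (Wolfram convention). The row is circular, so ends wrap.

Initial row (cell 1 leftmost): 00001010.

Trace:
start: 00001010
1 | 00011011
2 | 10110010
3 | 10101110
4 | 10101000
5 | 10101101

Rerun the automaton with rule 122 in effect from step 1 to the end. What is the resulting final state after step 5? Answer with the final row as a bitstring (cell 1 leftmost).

01010101

(re-executing steps 1..5 under rule 122; state before step 1: 00001010)
1 | 00010101
2 | 10101010
3 | 01010101
4 | 10101010
5 | 01010101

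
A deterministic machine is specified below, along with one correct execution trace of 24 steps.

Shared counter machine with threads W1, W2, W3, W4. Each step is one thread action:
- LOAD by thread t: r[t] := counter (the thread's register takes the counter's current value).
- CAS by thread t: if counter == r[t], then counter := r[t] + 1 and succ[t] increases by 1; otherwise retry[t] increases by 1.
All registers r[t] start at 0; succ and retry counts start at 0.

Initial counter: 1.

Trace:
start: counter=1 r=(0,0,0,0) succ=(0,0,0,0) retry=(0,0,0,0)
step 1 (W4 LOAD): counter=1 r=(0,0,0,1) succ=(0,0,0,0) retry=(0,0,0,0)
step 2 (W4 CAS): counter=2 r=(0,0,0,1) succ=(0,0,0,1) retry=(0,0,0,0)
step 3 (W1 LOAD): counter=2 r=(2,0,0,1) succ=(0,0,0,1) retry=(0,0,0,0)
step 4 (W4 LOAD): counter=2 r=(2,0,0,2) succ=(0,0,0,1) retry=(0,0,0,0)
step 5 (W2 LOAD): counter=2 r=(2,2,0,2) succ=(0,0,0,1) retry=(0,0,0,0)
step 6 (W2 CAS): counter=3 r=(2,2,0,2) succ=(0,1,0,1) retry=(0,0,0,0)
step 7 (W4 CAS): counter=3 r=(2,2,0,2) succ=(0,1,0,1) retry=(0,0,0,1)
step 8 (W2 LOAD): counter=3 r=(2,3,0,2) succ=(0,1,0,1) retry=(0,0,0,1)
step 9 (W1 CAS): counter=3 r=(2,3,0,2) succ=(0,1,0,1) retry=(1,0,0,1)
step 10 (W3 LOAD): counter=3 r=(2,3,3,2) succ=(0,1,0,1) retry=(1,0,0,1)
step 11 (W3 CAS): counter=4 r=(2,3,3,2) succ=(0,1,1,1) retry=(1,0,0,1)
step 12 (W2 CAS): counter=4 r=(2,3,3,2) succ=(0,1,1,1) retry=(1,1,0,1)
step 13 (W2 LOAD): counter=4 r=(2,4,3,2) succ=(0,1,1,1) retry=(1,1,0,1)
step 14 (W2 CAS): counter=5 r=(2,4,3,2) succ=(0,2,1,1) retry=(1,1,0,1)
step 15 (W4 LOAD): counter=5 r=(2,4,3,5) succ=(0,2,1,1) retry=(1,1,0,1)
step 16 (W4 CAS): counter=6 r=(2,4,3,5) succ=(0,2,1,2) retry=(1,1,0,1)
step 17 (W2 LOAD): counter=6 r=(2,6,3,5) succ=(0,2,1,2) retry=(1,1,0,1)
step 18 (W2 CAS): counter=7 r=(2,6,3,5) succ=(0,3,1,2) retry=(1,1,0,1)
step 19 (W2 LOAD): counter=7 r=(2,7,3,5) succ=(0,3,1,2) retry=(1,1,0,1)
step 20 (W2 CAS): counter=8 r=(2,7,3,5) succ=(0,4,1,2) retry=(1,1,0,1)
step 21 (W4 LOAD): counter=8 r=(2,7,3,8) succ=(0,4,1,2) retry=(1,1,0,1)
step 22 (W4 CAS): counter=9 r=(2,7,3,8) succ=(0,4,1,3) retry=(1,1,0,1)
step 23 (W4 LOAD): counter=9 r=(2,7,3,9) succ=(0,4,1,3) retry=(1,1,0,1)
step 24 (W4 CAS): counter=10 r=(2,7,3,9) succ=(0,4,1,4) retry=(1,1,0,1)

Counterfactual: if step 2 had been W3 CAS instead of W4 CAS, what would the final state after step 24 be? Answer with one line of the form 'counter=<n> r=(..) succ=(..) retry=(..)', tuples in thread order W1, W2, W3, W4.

counter=9 r=(1,6,2,8) succ=(0,4,1,3) retry=(1,1,1,1)

(re-executing from step 2 with the substitution; state before step 2: counter=1 r=(0,0,0,1) succ=(0,0,0,0) retry=(0,0,0,0))
step 2 (W3 CAS): counter=1 r=(0,0,0,1) succ=(0,0,0,0) retry=(0,0,1,0)
step 3 (W1 LOAD): counter=1 r=(1,0,0,1) succ=(0,0,0,0) retry=(0,0,1,0)
step 4 (W4 LOAD): counter=1 r=(1,0,0,1) succ=(0,0,0,0) retry=(0,0,1,0)
step 5 (W2 LOAD): counter=1 r=(1,1,0,1) succ=(0,0,0,0) retry=(0,0,1,0)
step 6 (W2 CAS): counter=2 r=(1,1,0,1) succ=(0,1,0,0) retry=(0,0,1,0)
step 7 (W4 CAS): counter=2 r=(1,1,0,1) succ=(0,1,0,0) retry=(0,0,1,1)
step 8 (W2 LOAD): counter=2 r=(1,2,0,1) succ=(0,1,0,0) retry=(0,0,1,1)
step 9 (W1 CAS): counter=2 r=(1,2,0,1) succ=(0,1,0,0) retry=(1,0,1,1)
step 10 (W3 LOAD): counter=2 r=(1,2,2,1) succ=(0,1,0,0) retry=(1,0,1,1)
step 11 (W3 CAS): counter=3 r=(1,2,2,1) succ=(0,1,1,0) retry=(1,0,1,1)
step 12 (W2 CAS): counter=3 r=(1,2,2,1) succ=(0,1,1,0) retry=(1,1,1,1)
step 13 (W2 LOAD): counter=3 r=(1,3,2,1) succ=(0,1,1,0) retry=(1,1,1,1)
step 14 (W2 CAS): counter=4 r=(1,3,2,1) succ=(0,2,1,0) retry=(1,1,1,1)
step 15 (W4 LOAD): counter=4 r=(1,3,2,4) succ=(0,2,1,0) retry=(1,1,1,1)
step 16 (W4 CAS): counter=5 r=(1,3,2,4) succ=(0,2,1,1) retry=(1,1,1,1)
step 17 (W2 LOAD): counter=5 r=(1,5,2,4) succ=(0,2,1,1) retry=(1,1,1,1)
step 18 (W2 CAS): counter=6 r=(1,5,2,4) succ=(0,3,1,1) retry=(1,1,1,1)
step 19 (W2 LOAD): counter=6 r=(1,6,2,4) succ=(0,3,1,1) retry=(1,1,1,1)
step 20 (W2 CAS): counter=7 r=(1,6,2,4) succ=(0,4,1,1) retry=(1,1,1,1)
step 21 (W4 LOAD): counter=7 r=(1,6,2,7) succ=(0,4,1,1) retry=(1,1,1,1)
step 22 (W4 CAS): counter=8 r=(1,6,2,7) succ=(0,4,1,2) retry=(1,1,1,1)
step 23 (W4 LOAD): counter=8 r=(1,6,2,8) succ=(0,4,1,2) retry=(1,1,1,1)
step 24 (W4 CAS): counter=9 r=(1,6,2,8) succ=(0,4,1,3) retry=(1,1,1,1)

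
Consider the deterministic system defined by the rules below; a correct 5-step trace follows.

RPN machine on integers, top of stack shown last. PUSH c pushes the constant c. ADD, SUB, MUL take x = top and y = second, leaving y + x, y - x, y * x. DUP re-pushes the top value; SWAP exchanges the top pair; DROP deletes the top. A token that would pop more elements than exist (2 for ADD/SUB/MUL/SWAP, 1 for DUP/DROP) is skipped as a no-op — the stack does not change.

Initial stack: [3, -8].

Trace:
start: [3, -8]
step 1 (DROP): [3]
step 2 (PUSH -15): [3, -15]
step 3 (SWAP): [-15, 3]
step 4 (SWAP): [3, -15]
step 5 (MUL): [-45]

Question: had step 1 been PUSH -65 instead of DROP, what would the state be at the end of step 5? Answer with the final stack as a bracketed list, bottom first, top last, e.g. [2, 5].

(re-executing from step 1 with the substitution; state before step 1: [3, -8])
step 1 (PUSH -65): [3, -8, -65]
step 2 (PUSH -15): [3, -8, -65, -15]
step 3 (SWAP): [3, -8, -15, -65]
step 4 (SWAP): [3, -8, -65, -15]
step 5 (MUL): [3, -8, 975]

[3, -8, 975]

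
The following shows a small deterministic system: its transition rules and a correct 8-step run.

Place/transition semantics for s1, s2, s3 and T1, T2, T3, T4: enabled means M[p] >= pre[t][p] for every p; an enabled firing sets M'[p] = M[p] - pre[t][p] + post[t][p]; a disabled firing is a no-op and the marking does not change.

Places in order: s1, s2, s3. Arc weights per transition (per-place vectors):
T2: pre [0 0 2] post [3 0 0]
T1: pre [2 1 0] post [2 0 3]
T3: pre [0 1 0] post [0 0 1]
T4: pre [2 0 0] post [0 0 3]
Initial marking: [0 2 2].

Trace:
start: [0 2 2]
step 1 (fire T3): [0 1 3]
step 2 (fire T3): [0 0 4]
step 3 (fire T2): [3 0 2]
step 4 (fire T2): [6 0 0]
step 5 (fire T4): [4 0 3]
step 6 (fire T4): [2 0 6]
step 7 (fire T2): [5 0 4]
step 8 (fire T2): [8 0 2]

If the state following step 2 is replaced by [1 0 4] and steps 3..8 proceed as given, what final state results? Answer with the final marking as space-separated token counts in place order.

state after step 2 := [1 0 4]
step 3 (fire T2): [4 0 2]
step 4 (fire T2): [7 0 0]
step 5 (fire T4): [5 0 3]
step 6 (fire T4): [3 0 6]
step 7 (fire T2): [6 0 4]
step 8 (fire T2): [9 0 2]

9 0 2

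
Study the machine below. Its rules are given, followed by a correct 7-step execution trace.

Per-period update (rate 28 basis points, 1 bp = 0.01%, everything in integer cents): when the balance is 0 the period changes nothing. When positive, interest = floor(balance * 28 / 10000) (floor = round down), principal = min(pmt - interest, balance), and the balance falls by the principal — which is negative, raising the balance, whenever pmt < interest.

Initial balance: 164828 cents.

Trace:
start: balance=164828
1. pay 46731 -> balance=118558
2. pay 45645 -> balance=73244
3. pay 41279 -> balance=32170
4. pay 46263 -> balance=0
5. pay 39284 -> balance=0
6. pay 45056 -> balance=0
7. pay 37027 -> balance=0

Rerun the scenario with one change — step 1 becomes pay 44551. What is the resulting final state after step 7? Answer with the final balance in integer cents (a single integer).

0

(re-executing from step 1 with the substitution; state before step 1: balance=164828)
1. pay 44551 -> balance=120738
2. pay 45645 -> balance=75431
3. pay 41279 -> balance=34363
4. pay 46263 -> balance=0
5. pay 39284 -> balance=0
6. pay 45056 -> balance=0
7. pay 37027 -> balance=0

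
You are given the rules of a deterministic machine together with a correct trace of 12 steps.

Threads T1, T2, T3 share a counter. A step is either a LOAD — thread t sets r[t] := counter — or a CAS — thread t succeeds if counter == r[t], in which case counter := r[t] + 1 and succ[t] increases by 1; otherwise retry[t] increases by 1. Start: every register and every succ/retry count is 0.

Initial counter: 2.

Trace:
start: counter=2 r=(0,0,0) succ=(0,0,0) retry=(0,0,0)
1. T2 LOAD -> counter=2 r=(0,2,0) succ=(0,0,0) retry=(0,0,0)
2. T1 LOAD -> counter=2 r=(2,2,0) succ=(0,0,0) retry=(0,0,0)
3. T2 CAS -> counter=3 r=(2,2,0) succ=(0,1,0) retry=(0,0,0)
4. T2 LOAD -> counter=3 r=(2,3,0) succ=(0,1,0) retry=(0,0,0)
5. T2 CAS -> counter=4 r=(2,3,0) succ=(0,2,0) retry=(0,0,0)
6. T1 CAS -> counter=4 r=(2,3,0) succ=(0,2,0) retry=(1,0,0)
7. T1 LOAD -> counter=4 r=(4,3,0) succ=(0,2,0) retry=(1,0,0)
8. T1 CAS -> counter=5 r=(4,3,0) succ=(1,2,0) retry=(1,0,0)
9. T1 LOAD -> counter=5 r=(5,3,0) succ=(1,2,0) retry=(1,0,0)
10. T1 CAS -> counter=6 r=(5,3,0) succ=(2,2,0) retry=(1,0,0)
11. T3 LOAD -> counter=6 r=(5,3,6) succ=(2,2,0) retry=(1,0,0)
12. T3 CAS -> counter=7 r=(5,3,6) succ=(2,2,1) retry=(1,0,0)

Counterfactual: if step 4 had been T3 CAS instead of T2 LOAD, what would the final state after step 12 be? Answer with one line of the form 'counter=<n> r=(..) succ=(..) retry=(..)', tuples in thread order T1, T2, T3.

counter=6 r=(4,2,5) succ=(2,1,1) retry=(1,1,1)

(re-executing from step 4 with the substitution; state before step 4: counter=3 r=(2,2,0) succ=(0,1,0) retry=(0,0,0))
4. T3 CAS -> counter=3 r=(2,2,0) succ=(0,1,0) retry=(0,0,1)
5. T2 CAS -> counter=3 r=(2,2,0) succ=(0,1,0) retry=(0,1,1)
6. T1 CAS -> counter=3 r=(2,2,0) succ=(0,1,0) retry=(1,1,1)
7. T1 LOAD -> counter=3 r=(3,2,0) succ=(0,1,0) retry=(1,1,1)
8. T1 CAS -> counter=4 r=(3,2,0) succ=(1,1,0) retry=(1,1,1)
9. T1 LOAD -> counter=4 r=(4,2,0) succ=(1,1,0) retry=(1,1,1)
10. T1 CAS -> counter=5 r=(4,2,0) succ=(2,1,0) retry=(1,1,1)
11. T3 LOAD -> counter=5 r=(4,2,5) succ=(2,1,0) retry=(1,1,1)
12. T3 CAS -> counter=6 r=(4,2,5) succ=(2,1,1) retry=(1,1,1)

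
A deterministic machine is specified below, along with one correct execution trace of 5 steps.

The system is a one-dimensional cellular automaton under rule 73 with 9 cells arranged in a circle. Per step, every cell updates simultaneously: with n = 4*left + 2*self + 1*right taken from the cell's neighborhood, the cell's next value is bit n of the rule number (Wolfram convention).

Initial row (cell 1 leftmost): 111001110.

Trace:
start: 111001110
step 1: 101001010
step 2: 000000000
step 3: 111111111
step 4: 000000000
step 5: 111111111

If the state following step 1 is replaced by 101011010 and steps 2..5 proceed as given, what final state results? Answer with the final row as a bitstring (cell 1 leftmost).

100011000

state after step 1 := 101011010
step 2: 000011000
step 3: 111011011
step 4: 001011010
step 5: 100011000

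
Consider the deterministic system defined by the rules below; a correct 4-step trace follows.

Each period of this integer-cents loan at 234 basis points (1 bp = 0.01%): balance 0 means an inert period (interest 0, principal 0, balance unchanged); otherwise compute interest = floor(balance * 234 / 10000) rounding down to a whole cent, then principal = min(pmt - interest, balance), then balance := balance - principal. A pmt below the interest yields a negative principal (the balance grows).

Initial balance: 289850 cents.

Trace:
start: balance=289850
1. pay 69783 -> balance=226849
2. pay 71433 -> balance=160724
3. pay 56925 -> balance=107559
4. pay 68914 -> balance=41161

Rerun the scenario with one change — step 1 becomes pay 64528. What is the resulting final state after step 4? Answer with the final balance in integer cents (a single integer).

(re-executing from step 1 with the substitution; state before step 1: balance=289850)
1. pay 64528 -> balance=232104
2. pay 71433 -> balance=166102
3. pay 56925 -> balance=113063
4. pay 68914 -> balance=46794

46794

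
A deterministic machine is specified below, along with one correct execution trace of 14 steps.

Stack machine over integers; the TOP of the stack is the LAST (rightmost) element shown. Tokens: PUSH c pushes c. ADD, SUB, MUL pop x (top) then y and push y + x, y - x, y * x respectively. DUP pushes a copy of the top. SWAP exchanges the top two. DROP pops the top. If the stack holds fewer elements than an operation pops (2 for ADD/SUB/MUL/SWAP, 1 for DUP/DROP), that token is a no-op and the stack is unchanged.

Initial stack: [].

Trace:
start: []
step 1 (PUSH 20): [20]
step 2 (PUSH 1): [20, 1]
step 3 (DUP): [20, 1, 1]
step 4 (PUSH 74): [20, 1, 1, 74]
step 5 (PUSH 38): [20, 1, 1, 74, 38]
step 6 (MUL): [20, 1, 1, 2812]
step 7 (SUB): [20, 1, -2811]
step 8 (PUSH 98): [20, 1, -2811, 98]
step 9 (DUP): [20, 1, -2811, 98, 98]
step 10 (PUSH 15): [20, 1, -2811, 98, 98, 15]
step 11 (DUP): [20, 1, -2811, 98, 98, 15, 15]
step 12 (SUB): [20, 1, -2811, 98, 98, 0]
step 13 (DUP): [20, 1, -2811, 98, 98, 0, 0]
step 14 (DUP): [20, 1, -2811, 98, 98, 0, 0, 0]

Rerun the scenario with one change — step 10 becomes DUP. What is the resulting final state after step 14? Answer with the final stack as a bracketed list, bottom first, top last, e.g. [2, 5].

[20, 1, -2811, 98, 98, 0, 0, 0]

(re-executing from step 10 with the substitution; state before step 10: [20, 1, -2811, 98, 98])
step 10 (DUP): [20, 1, -2811, 98, 98, 98]
step 11 (DUP): [20, 1, -2811, 98, 98, 98, 98]
step 12 (SUB): [20, 1, -2811, 98, 98, 0]
step 13 (DUP): [20, 1, -2811, 98, 98, 0, 0]
step 14 (DUP): [20, 1, -2811, 98, 98, 0, 0, 0]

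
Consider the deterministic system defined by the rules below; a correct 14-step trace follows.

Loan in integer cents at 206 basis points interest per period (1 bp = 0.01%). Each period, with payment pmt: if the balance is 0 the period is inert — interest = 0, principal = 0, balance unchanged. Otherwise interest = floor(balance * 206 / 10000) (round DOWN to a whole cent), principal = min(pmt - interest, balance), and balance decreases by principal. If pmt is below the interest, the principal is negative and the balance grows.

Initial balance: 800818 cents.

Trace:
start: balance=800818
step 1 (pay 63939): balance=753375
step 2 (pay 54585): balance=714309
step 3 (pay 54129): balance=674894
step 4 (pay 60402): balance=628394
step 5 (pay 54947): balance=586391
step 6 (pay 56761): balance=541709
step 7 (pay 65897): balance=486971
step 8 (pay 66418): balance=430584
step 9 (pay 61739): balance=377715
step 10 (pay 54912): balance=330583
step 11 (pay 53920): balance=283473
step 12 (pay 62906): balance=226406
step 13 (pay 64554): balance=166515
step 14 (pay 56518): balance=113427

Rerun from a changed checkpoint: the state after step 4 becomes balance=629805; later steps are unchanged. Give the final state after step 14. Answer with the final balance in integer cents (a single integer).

115158

state after step 4 := balance=629805
step 5 (pay 54947): balance=587831
step 6 (pay 56761): balance=543179
step 7 (pay 65897): balance=488471
step 8 (pay 66418): balance=432115
step 9 (pay 61739): balance=379277
step 10 (pay 54912): balance=332178
step 11 (pay 53920): balance=285100
step 12 (pay 62906): balance=228067
step 13 (pay 64554): balance=168211
step 14 (pay 56518): balance=115158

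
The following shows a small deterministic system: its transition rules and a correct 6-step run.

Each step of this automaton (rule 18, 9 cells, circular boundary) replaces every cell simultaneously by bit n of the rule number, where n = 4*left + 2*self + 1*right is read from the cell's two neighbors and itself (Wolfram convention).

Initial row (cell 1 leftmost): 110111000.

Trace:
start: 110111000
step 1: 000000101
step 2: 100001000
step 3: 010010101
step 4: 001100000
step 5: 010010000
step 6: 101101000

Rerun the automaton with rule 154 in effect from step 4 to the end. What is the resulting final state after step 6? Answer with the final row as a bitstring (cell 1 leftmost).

(re-executing steps 4..6 under rule 154; state before step 4: 010010101)
step 4: 001100000
step 5: 011010000
step 6: 110001000

110001000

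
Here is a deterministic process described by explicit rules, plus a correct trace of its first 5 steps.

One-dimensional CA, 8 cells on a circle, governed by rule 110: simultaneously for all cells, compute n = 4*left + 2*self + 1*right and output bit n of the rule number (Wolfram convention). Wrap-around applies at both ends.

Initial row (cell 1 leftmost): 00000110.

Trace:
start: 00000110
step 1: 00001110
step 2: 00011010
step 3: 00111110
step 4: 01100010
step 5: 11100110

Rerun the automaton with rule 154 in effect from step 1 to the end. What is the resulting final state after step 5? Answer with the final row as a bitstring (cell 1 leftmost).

(re-executing steps 1..5 under rule 154; state before step 1: 00000110)
step 1: 00001101
step 2: 10011000
step 3: 01110101
step 4: 01100000
step 5: 11010000

11010000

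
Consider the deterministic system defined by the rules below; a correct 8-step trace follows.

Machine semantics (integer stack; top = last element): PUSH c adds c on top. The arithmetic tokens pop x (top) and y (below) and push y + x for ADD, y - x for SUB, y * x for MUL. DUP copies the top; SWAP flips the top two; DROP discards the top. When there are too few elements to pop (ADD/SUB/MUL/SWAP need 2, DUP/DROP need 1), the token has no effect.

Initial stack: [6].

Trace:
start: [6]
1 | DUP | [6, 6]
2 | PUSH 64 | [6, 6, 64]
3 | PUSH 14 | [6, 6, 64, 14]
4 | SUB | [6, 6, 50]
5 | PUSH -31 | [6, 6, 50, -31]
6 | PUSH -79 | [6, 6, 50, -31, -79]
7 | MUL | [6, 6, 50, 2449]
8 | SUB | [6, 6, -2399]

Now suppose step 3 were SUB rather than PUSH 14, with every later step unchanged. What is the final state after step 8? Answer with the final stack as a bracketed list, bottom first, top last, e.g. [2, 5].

[-2385]

(re-executing from step 3 with the substitution; state before step 3: [6, 6, 64])
3 | SUB | [6, -58]
4 | SUB | [64]
5 | PUSH -31 | [64, -31]
6 | PUSH -79 | [64, -31, -79]
7 | MUL | [64, 2449]
8 | SUB | [-2385]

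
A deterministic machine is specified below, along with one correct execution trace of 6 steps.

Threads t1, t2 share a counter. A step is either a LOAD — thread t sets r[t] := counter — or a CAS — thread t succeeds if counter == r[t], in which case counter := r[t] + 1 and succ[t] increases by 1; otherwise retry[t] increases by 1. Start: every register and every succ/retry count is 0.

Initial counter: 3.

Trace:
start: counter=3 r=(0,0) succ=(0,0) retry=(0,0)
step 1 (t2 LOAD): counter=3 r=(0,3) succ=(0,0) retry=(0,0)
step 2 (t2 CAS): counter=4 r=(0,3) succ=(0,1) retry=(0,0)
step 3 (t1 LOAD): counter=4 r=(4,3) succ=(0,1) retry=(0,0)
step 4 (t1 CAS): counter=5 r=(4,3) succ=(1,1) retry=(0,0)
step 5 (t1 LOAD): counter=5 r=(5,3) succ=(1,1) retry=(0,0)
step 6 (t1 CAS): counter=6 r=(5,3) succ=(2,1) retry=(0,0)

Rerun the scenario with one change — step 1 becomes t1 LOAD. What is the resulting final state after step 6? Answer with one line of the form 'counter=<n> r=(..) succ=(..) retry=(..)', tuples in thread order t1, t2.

(re-executing from step 1 with the substitution; state before step 1: counter=3 r=(0,0) succ=(0,0) retry=(0,0))
step 1 (t1 LOAD): counter=3 r=(3,0) succ=(0,0) retry=(0,0)
step 2 (t2 CAS): counter=3 r=(3,0) succ=(0,0) retry=(0,1)
step 3 (t1 LOAD): counter=3 r=(3,0) succ=(0,0) retry=(0,1)
step 4 (t1 CAS): counter=4 r=(3,0) succ=(1,0) retry=(0,1)
step 5 (t1 LOAD): counter=4 r=(4,0) succ=(1,0) retry=(0,1)
step 6 (t1 CAS): counter=5 r=(4,0) succ=(2,0) retry=(0,1)

counter=5 r=(4,0) succ=(2,0) retry=(0,1)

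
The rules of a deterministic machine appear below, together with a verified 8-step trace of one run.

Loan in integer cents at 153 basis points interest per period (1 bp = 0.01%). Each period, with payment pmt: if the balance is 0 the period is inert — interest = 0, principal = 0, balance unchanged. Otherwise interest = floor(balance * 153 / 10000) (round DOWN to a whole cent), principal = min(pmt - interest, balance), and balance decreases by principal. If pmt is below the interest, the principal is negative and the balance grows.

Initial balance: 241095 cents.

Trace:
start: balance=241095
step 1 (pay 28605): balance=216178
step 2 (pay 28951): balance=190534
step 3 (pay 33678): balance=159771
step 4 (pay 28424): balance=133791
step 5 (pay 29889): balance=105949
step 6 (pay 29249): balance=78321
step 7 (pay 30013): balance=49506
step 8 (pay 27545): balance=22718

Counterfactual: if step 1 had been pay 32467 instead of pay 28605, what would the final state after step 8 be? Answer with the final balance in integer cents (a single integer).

(re-executing from step 1 with the substitution; state before step 1: balance=241095)
step 1 (pay 32467): balance=212316
step 2 (pay 28951): balance=186613
step 3 (pay 33678): balance=155790
step 4 (pay 28424): balance=129749
step 5 (pay 29889): balance=101845
step 6 (pay 29249): balance=74154
step 7 (pay 30013): balance=45275
step 8 (pay 27545): balance=18422

18422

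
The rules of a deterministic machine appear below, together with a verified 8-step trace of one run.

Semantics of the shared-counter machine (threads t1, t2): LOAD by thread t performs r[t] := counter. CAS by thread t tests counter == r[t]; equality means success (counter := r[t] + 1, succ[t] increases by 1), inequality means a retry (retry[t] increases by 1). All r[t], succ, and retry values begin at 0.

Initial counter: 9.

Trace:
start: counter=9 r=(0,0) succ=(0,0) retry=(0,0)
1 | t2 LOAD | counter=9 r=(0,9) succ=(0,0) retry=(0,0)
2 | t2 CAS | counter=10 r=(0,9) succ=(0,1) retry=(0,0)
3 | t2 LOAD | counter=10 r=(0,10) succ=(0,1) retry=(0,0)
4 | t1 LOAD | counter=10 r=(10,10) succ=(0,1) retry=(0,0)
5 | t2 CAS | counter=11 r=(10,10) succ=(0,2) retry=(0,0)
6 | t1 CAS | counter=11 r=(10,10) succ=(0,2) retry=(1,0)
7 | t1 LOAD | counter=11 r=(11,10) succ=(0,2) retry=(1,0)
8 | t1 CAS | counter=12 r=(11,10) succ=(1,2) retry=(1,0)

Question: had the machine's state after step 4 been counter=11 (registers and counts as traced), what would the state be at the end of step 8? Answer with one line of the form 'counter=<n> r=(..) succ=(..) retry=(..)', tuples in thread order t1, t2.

counter=12 r=(11,10) succ=(1,1) retry=(1,1)

state after step 4 := counter=11 r=(10,10) succ=(0,1) retry=(0,0)
5 | t2 CAS | counter=11 r=(10,10) succ=(0,1) retry=(0,1)
6 | t1 CAS | counter=11 r=(10,10) succ=(0,1) retry=(1,1)
7 | t1 LOAD | counter=11 r=(11,10) succ=(0,1) retry=(1,1)
8 | t1 CAS | counter=12 r=(11,10) succ=(1,1) retry=(1,1)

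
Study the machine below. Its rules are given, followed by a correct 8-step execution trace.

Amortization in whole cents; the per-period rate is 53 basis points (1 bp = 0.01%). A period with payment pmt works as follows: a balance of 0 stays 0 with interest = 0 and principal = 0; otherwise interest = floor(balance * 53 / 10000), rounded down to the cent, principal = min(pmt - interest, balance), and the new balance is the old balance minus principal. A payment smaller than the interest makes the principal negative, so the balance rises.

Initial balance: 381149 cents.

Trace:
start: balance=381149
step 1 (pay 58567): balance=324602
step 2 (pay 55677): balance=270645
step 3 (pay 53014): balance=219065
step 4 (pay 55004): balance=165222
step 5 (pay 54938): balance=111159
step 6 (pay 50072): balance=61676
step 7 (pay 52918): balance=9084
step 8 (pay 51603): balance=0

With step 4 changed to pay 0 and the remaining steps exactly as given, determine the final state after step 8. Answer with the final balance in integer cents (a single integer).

(re-executing from step 4 with the substitution; state before step 4: balance=219065)
step 4 (pay 0): balance=220226
step 5 (pay 54938): balance=166455
step 6 (pay 50072): balance=117265
step 7 (pay 52918): balance=64968
step 8 (pay 51603): balance=13709

13709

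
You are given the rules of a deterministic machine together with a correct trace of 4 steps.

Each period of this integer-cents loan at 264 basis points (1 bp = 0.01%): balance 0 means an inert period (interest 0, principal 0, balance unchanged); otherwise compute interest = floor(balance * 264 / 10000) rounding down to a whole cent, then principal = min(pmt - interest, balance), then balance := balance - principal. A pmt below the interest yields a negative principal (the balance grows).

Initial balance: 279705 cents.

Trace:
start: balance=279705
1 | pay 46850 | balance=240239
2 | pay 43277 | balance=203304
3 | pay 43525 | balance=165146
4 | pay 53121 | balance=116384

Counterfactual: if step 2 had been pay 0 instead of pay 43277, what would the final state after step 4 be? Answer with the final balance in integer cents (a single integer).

161976

(re-executing from step 2 with the substitution; state before step 2: balance=240239)
2 | pay 0 | balance=246581
3 | pay 43525 | balance=209565
4 | pay 53121 | balance=161976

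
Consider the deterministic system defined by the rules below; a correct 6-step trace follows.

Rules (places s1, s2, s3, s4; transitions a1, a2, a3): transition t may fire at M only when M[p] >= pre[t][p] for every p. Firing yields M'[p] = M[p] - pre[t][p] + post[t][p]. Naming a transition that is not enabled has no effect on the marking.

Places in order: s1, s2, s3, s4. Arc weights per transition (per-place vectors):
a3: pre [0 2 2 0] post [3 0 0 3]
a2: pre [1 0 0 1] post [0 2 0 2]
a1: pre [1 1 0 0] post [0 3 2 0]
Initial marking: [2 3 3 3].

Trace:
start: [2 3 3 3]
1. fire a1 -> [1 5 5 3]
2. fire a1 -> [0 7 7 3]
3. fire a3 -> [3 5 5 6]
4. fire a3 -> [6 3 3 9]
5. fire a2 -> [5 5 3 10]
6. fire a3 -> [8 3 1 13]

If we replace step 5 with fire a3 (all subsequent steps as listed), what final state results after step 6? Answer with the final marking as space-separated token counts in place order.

(re-executing from step 5 with the substitution; state before step 5: [6 3 3 9])
5. fire a3 -> [9 1 1 12]
6. fire a3 -> [9 1 1 12]

9 1 1 12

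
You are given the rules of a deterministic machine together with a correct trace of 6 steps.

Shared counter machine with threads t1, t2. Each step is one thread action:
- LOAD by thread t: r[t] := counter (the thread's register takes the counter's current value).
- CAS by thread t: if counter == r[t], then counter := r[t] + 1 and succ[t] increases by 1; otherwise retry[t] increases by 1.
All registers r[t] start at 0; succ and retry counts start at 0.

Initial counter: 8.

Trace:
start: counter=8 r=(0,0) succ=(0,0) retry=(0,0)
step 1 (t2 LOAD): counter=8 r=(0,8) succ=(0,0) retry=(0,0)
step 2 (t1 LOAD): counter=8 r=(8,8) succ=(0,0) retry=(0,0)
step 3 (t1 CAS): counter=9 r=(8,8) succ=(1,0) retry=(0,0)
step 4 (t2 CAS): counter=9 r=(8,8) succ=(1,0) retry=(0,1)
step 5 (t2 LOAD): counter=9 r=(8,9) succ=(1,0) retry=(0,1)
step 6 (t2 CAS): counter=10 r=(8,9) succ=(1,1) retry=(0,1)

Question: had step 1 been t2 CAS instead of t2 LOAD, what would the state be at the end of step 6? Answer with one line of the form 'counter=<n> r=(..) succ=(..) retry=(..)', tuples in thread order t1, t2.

counter=10 r=(8,9) succ=(1,1) retry=(0,2)

(re-executing from step 1 with the substitution; state before step 1: counter=8 r=(0,0) succ=(0,0) retry=(0,0))
step 1 (t2 CAS): counter=8 r=(0,0) succ=(0,0) retry=(0,1)
step 2 (t1 LOAD): counter=8 r=(8,0) succ=(0,0) retry=(0,1)
step 3 (t1 CAS): counter=9 r=(8,0) succ=(1,0) retry=(0,1)
step 4 (t2 CAS): counter=9 r=(8,0) succ=(1,0) retry=(0,2)
step 5 (t2 LOAD): counter=9 r=(8,9) succ=(1,0) retry=(0,2)
step 6 (t2 CAS): counter=10 r=(8,9) succ=(1,1) retry=(0,2)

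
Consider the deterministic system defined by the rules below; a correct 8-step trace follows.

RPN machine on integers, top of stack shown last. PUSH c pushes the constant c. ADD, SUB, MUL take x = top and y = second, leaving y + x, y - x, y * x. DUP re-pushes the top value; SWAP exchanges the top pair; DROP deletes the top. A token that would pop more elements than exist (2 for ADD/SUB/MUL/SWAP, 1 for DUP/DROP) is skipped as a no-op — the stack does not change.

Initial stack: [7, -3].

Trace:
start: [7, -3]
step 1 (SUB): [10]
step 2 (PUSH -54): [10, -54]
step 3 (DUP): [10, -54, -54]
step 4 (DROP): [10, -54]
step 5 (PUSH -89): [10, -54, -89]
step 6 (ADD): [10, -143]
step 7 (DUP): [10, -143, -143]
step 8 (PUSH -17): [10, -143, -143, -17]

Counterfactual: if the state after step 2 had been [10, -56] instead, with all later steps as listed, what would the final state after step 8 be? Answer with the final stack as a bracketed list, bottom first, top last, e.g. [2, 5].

[10, -145, -145, -17]

state after step 2 := [10, -56]
step 3 (DUP): [10, -56, -56]
step 4 (DROP): [10, -56]
step 5 (PUSH -89): [10, -56, -89]
step 6 (ADD): [10, -145]
step 7 (DUP): [10, -145, -145]
step 8 (PUSH -17): [10, -145, -145, -17]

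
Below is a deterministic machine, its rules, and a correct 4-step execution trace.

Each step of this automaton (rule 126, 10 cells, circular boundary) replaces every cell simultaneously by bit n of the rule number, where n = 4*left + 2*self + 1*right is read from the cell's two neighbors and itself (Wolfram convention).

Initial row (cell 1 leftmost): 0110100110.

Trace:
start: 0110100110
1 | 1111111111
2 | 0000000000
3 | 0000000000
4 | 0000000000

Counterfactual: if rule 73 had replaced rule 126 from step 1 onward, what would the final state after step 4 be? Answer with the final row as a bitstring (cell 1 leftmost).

(re-executing steps 1..4 under rule 73; state before step 1: 0110100110)
1 | 0110000110
2 | 0110110110
3 | 0110110110
4 | 0110110110

0110110110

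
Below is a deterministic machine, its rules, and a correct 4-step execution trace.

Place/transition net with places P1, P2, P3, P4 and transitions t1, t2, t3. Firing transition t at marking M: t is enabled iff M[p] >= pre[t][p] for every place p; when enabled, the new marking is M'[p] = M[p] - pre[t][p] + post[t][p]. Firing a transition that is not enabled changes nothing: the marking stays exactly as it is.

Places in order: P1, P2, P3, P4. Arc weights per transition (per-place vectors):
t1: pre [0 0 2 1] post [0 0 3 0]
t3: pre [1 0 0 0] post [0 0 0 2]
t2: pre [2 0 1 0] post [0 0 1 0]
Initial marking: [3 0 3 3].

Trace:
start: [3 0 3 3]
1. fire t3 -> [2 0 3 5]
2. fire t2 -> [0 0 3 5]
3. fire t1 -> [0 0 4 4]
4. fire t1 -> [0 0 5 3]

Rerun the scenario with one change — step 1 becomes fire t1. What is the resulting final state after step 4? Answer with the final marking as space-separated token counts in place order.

(re-executing from step 1 with the substitution; state before step 1: [3 0 3 3])
1. fire t1 -> [3 0 4 2]
2. fire t2 -> [1 0 4 2]
3. fire t1 -> [1 0 5 1]
4. fire t1 -> [1 0 6 0]

1 0 6 0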